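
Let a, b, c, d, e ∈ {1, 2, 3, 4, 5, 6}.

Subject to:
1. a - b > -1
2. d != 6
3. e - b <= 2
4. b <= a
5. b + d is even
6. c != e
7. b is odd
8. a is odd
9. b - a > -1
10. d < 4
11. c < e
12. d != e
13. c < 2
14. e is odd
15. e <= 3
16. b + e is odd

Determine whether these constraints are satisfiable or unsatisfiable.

Constraint 7 makes b odd and constraint 14 makes e odd, so b + e must be even. Constraint 16 says b + e is odd — contradiction.

Unsatisfiable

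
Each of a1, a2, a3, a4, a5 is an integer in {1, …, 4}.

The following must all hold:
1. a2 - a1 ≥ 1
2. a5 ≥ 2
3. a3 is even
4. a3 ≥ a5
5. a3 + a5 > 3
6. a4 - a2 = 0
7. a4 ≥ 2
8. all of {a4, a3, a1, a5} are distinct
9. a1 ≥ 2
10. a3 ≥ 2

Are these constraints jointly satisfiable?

Unsatisfiable

Constraints 2, 7, 9, and 10 confine each of a4, a3, a1, a5 to the 3 values {2, …, 4} (the domain already gives each ≤ 4).
Constraint 8 requires all 4 of them to be distinct, but only 3 values are available — impossible by the pigeonhole principle.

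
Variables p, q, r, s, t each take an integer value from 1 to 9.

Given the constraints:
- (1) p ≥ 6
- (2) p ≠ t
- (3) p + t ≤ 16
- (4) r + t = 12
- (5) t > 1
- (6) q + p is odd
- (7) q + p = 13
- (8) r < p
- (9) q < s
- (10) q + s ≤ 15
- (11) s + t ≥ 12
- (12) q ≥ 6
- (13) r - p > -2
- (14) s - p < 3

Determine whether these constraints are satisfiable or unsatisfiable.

Satisfiable

Take p = 7, q = 6, r = 6, s = 8, t = 6. Then constraint 3: p + t = 13; constraint 4: r + t = 12; constraint 7: q + p = 13, and every other listed constraint is also met.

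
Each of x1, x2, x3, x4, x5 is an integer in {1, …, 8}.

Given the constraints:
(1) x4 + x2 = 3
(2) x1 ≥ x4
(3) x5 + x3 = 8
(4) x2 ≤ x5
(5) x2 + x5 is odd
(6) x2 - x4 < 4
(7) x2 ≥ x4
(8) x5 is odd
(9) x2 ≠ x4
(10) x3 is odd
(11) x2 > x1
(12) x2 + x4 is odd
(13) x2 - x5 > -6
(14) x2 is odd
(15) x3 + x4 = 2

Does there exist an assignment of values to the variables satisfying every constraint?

Unsatisfiable

Constraint 14 makes x2 odd and constraint 8 makes x5 odd, so x2 + x5 must be even. Constraint 5 says x2 + x5 is odd — contradiction.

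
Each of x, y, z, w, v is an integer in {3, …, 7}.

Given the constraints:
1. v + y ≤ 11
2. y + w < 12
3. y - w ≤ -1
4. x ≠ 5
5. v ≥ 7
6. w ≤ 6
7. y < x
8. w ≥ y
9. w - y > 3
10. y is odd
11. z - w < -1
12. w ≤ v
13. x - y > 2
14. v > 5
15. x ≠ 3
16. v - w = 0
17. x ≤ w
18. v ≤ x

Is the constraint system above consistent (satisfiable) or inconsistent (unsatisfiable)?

From constraints 5 and 18: x ≥ v and v ≥ 7, so x ≥ 7. From constraints 6 and 17: x ≤ w and w ≤ 6, so x ≤ 6. But 6 < 7, so no value of x works.

Unsatisfiable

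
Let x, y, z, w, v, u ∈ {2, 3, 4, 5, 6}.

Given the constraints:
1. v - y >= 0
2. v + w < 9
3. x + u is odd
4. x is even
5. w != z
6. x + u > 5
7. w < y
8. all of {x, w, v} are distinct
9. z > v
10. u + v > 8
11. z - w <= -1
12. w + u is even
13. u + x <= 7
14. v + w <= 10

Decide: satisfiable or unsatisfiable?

Constraints 1, 7, 9, and 11 give w < y, y ≤ v, v < z, z < w. Chaining: w < y ≤ v < z < w, which forces w < w — impossible.

Unsatisfiable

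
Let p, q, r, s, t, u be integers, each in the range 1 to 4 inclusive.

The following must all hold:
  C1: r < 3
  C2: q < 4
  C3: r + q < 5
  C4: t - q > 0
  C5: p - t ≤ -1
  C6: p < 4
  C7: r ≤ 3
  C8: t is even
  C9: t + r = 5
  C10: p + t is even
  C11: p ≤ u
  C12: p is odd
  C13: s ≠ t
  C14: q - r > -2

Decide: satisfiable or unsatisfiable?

Constraint 12 makes p odd and constraint 8 makes t even, so p + t must be odd. Constraint 10 says p + t is even — contradiction.

Unsatisfiable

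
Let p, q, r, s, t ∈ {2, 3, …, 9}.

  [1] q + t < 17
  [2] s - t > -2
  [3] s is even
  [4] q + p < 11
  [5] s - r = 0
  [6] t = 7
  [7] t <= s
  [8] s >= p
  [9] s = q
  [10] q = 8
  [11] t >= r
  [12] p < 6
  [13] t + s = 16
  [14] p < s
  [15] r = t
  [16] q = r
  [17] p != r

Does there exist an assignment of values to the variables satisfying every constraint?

Constraint 10 fixes q = 8 and constraint 6 fixes t = 7. Constraints 15 and 16 give q = r = t, so q = t. But 8 ≠ 7 — contradiction.

Unsatisfiable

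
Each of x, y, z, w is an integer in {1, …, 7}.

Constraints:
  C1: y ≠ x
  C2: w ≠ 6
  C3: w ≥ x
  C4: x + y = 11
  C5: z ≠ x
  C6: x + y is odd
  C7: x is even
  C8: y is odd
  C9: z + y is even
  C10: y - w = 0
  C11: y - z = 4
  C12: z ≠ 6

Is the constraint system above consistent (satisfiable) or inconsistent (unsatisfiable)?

Satisfiable

The assignment x = 4, y = 7, z = 3, w = 7 works:
  constraint 4 holds since x + y = 11.
  constraint 10 holds since y - w = 0.
  constraint 11 holds since y - z = 4.
The rest check out directly.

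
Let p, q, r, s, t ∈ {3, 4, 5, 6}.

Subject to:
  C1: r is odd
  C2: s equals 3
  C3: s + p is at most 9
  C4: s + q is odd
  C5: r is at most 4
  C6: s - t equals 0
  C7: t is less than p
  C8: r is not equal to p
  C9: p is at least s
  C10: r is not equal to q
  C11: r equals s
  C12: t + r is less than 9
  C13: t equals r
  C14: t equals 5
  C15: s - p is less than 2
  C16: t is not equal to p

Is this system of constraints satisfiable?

Unsatisfiable

Constraint 14 fixes t = 5 and constraint 2 fixes s = 3. Constraints 11 and 13 give t = r = s, so t = s. But 5 ≠ 3 — contradiction.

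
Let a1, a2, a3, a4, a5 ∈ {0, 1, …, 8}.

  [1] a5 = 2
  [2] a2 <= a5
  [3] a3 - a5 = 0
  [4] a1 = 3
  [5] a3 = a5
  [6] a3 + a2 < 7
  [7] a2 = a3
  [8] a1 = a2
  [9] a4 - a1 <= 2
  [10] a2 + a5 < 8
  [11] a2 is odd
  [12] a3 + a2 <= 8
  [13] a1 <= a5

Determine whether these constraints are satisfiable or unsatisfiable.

Constraint 4 fixes a1 = 3 and constraint 1 fixes a5 = 2. Constraints 5, 7, and 8 give a1 = a2 = a3 = a5, so a1 = a5. But 3 ≠ 2 — contradiction.

Unsatisfiable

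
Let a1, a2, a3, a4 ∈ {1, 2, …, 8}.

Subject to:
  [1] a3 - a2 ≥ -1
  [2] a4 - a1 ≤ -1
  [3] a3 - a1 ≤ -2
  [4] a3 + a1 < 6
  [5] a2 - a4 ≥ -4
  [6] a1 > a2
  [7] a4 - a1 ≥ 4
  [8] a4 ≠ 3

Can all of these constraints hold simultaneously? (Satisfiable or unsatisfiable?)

Unsatisfiable

Constraints 1, 3, 5, and 7 give a4 − a1 ≥ 4, a1 − a3 ≥ 2, a3 − a2 ≥ -1, a2 − a4 ≥ -4.
Adding all 4 inequalities: the left sides telescope to 0, and the right sides sum to 4 + 2 + (-1) + (-4) = 1. So 0 ≥ 1, which is false.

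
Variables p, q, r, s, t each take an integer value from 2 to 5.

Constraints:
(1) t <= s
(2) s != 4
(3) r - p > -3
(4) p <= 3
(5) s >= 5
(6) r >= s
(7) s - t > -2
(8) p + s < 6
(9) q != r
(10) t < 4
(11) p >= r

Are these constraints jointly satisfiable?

Unsatisfiable

From constraints 5 and 6: r ≥ s and s ≥ 5, so r ≥ 5. From constraints 4 and 11: r ≤ p and p ≤ 3, so r ≤ 3. But 3 < 5, so no value of r works.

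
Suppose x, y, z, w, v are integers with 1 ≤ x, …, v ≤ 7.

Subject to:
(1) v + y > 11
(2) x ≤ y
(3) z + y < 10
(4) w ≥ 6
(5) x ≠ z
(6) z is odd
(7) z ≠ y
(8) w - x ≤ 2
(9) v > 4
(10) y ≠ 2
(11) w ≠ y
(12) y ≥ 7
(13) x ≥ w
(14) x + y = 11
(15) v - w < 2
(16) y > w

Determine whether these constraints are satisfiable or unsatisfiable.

Unsatisfiable

From constraints 4 and 13: x ≥ w ≥ 6. From constraint 12: y ≥ 7. Hence x + y ≥ 13. But constraint 14 requires x + y = 11, and 11 < 13. Contradiction.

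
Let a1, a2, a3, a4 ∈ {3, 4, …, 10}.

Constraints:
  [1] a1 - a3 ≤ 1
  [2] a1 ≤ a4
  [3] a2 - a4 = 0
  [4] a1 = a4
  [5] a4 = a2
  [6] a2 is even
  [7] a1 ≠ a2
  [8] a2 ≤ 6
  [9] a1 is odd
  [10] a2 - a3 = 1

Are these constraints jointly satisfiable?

Unsatisfiable

From constraints 4 and 5, a1 = a4 = a2, so a1 = a2. But constraint 7 says a1 ≠ a2. Contradiction.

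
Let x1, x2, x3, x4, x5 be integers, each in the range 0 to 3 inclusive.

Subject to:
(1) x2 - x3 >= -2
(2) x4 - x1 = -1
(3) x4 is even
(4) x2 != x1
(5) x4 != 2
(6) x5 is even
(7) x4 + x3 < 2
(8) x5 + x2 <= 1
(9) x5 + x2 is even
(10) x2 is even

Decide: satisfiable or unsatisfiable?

Satisfiable

Take x1 = 1, x2 = 0, x3 = 0, x4 = 0, x5 = 0. Then constraint 1: x2 - x3 = 0; constraint 2: x4 - x1 = -1, and every other listed constraint is also met.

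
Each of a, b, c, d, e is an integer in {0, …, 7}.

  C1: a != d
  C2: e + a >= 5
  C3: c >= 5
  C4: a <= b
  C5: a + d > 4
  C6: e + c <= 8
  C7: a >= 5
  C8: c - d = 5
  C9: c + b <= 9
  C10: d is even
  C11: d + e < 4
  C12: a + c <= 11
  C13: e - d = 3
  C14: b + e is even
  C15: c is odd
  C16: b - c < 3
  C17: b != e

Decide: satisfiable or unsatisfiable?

Unsatisfiable

From constraint 3: c ≥ 5. From constraints 4 and 7: b ≥ a ≥ 5. Hence c + b ≥ 10. But constraint 9 requires c + b ≤ 9, and 9 < 10. Contradiction.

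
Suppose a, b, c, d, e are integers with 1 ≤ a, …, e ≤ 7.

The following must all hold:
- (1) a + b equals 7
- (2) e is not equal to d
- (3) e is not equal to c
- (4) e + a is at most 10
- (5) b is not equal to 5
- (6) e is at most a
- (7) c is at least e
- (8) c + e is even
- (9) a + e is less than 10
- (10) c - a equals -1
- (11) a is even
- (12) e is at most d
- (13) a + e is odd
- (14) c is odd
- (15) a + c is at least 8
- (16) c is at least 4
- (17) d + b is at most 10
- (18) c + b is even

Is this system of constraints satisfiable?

Setting (a, b, c, d, e) = (6, 1, 5, 6, 1) satisfies everything: constraint 1: a + b = 7; constraint 4: e + a = 7; constraint 9: a + e = 7, and the others follow.

Satisfiable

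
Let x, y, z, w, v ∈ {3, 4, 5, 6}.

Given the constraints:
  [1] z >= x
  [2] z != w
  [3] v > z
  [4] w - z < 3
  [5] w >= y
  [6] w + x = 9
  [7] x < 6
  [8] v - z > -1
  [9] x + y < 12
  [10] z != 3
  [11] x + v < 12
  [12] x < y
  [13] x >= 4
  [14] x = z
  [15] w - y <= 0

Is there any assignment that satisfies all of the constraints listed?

Satisfiable

One satisfying assignment is x = 4, y = 5, z = 4, w = 5, v = 5.
For the less obvious constraints — constraint 4: w - z = 1; constraint 6: w + x = 9 — and the others hold by inspection.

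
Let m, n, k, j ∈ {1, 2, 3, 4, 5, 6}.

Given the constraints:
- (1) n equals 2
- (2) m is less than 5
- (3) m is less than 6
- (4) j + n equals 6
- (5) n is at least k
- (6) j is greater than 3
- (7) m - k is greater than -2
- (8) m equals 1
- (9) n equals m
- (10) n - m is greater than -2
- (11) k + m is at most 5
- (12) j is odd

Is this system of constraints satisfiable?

Constraint 1 fixes n = 2 and constraint 8 fixes m = 1, but constraint 9 requires n = m. Since 2 ≠ 1, contradiction.

Unsatisfiable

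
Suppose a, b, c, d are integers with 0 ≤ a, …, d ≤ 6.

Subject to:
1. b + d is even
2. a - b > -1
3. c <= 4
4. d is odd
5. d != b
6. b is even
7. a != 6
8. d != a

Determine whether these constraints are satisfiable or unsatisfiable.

Constraint 6 makes b even and constraint 4 makes d odd, so b + d must be odd. Constraint 1 says b + d is even — contradiction.

Unsatisfiable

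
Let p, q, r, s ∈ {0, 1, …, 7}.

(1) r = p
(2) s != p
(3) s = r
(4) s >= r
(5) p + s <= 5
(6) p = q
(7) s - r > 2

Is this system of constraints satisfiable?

Unsatisfiable

From constraints 1 and 3, s = r = p, so s = p. But constraint 2 says s ≠ p. Contradiction.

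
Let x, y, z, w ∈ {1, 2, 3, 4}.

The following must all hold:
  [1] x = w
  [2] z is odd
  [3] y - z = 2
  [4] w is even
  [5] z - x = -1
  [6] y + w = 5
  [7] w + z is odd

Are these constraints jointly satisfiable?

Satisfiable

Setting (x, y, z, w) = (2, 3, 1, 2) satisfies everything: constraint 3: y - z = 2; constraint 5: z - x = -1; constraint 6: y + w = 5, and the others follow.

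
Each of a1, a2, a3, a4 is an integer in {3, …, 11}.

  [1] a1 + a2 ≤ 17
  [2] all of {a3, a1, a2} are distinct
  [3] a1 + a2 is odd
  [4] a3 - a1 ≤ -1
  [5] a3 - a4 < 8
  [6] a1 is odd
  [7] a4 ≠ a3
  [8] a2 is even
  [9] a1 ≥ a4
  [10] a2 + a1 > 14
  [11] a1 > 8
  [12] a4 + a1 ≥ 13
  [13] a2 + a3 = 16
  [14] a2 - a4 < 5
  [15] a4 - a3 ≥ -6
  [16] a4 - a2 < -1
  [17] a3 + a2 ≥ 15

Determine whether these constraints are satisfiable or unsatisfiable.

Satisfiable

Setting (a1, a2, a3, a4) = (11, 6, 10, 4) satisfies everything: constraint 1: a1 + a2 = 17; constraint 4: a3 - a1 = -1, and the others follow.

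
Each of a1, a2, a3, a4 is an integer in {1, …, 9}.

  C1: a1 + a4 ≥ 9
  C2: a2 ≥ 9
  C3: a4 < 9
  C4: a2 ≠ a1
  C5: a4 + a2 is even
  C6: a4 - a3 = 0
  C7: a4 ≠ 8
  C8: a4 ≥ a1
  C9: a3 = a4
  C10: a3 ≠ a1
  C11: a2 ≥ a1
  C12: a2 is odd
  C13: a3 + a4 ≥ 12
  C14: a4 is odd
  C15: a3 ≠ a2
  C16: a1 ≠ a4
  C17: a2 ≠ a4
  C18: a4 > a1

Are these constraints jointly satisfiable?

Satisfiable

Setting (a1, a2, a3, a4) = (3, 9, 7, 7) satisfies everything: constraint 1: a1 + a4 = 10; constraint 6: a4 - a3 = 0; constraint 13: a3 + a4 = 14, and the others follow.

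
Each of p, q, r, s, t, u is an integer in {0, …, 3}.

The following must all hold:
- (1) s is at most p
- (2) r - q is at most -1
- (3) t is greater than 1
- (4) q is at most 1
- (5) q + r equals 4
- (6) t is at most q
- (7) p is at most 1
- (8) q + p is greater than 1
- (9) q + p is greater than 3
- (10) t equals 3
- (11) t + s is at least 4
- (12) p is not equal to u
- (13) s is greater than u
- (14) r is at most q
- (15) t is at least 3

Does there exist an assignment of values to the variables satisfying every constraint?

From constraints 4 and 6: t ≤ q ≤ 1. From constraints 1 and 7: s ≤ p ≤ 1. Hence t + s ≤ 2. But constraint 11 requires t + s ≥ 4, and 4 > 2. Contradiction.

Unsatisfiable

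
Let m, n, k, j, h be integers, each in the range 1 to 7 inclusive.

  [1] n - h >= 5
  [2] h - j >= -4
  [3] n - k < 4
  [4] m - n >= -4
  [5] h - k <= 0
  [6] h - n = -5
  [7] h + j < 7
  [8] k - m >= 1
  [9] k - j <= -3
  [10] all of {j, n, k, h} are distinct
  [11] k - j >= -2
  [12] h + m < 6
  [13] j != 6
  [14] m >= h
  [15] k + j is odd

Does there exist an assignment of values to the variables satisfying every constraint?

Constraints 1, 2, 4, 8, and 9 give j − k ≥ 3, k − m ≥ 1, m − n ≥ -4, n − h ≥ 5, h − j ≥ -4.
Adding all 5 inequalities: the left sides telescope to 0, and the right sides sum to 3 + 1 + (-4) + 5 + (-4) = 1. So 0 ≥ 1, which is false.

Unsatisfiable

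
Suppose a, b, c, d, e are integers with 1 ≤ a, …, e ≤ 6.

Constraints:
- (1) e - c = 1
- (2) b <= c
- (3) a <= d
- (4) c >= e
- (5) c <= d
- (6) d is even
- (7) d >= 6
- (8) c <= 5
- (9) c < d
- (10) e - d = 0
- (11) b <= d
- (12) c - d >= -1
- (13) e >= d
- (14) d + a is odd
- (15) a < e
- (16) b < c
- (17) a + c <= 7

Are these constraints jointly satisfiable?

From constraints 7 and 13: e ≥ d and d ≥ 6, so e ≥ 6. From constraints 4 and 8: e ≤ c and c ≤ 5, so e ≤ 5. But 5 < 6, so no value of e works.

Unsatisfiable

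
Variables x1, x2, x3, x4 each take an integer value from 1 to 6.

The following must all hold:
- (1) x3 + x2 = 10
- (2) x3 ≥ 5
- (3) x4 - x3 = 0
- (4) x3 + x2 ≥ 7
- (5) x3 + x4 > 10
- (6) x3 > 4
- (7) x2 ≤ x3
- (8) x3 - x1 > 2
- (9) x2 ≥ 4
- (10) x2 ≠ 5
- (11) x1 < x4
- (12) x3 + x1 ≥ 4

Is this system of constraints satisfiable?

Satisfiable

Take x1 = 1, x2 = 4, x3 = 6, x4 = 6. Then constraint 1: x3 + x2 = 10; constraint 3: x4 - x3 = 0, and every other listed constraint is also met.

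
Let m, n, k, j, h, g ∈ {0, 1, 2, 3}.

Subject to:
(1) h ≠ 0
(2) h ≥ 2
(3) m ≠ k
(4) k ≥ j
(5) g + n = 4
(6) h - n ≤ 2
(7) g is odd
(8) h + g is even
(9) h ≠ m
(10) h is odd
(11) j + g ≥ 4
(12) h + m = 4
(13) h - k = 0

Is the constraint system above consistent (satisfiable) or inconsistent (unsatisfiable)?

Satisfiable

One satisfying assignment is m = 1, n = 3, k = 3, j = 3, h = 3, g = 1.
For the less obvious constraints — constraint 5: g + n = 4; constraint 6: h - n = 0; constraint 11: j + g = 4 — and the others hold by inspection.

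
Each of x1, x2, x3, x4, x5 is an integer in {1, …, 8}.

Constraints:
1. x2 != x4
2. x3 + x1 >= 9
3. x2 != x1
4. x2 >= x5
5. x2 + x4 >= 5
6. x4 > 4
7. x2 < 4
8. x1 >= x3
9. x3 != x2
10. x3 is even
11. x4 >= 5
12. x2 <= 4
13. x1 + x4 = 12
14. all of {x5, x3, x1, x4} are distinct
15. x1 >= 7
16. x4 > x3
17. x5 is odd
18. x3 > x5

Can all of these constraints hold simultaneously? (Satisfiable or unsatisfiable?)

Setting (x1, x2, x3, x4, x5) = (7, 1, 4, 5, 1) satisfies everything: constraint 2: x3 + x1 = 11; constraint 5: x2 + x4 = 6; constraint 13: x1 + x4 = 12, and the others follow.

Satisfiable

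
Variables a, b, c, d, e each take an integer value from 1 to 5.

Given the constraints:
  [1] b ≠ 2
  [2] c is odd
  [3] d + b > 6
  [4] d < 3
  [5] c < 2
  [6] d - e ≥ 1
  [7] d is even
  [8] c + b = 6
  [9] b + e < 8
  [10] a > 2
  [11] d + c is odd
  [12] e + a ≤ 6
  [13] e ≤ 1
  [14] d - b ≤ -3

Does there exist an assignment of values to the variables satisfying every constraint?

One satisfying assignment is a = 5, b = 5, c = 1, d = 2, e = 1.
For the less obvious constraints — constraint 3: d + b = 7; constraint 6: d - e = 1; constraint 8: c + b = 6 — and the others hold by inspection.

Satisfiable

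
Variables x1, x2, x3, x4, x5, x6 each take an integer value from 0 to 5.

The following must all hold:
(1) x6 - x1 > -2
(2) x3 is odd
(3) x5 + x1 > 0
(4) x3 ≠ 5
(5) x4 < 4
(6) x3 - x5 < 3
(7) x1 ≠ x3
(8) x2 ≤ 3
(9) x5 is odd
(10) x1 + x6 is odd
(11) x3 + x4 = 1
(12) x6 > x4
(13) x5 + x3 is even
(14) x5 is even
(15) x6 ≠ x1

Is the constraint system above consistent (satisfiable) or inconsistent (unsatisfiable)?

Unsatisfiable

Constraint 14 makes x5 even and constraint 2 makes x3 odd, so x5 + x3 must be odd. Constraint 13 says x5 + x3 is even — contradiction.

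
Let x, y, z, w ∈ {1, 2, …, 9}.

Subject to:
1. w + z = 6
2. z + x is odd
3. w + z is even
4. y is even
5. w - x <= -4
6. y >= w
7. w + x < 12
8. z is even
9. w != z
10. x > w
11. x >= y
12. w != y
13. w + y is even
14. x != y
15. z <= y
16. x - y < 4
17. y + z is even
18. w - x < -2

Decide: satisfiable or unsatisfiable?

Try x = 7, y = 4, z = 4, w = 2.
Check constraint 1: w + z = 6; constraint 5: w - x = -5. The remaining constraints are straightforward to verify.

Satisfiable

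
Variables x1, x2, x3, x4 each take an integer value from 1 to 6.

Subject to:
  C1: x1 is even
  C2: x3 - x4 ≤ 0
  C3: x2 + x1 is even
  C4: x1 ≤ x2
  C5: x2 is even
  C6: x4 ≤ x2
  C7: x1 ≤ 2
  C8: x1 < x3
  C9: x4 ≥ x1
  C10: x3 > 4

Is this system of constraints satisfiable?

The assignment x1 = 2, x2 = 6, x3 = 6, x4 = 6 works:
  constraint 1 holds since x1 = 2 is even.
  constraint 2 holds since x3 - x4 = 0.
The rest check out directly.

Satisfiable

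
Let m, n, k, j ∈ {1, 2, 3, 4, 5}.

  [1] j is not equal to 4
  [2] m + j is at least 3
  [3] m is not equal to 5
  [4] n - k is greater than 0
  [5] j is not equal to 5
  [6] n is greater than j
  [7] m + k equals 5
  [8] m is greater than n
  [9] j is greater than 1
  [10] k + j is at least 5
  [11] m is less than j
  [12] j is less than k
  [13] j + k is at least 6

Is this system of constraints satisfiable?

Constraints 4, 8, 11, and 12 give n < m, m < j, j < k, k < n. Chaining: n < m < j < k < n, which forces n < n — impossible.

Unsatisfiable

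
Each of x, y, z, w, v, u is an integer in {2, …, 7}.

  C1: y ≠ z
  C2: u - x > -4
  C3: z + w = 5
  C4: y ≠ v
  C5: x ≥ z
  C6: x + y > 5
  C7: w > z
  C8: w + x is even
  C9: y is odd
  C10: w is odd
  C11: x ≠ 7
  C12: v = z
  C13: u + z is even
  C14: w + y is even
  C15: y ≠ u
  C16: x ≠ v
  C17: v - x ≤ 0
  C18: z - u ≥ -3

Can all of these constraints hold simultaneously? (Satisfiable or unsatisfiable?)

One satisfying assignment is x = 3, y = 5, z = 2, w = 3, v = 2, u = 2.
For the less obvious constraints — constraint 2: u - x = -1; constraint 3: z + w = 5; constraint 6: x + y = 8 — and the others hold by inspection.

Satisfiable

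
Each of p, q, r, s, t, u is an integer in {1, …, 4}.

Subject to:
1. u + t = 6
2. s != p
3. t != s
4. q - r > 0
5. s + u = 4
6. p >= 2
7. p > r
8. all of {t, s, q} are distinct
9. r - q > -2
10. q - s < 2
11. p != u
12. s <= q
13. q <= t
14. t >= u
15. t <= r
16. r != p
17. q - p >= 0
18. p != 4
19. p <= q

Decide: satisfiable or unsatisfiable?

Constraints 7, 13, 15, and 19 give q ≤ t, t ≤ r, r < p, p ≤ q. Chaining: q ≤ t ≤ r < p ≤ q, which forces q < q — impossible.

Unsatisfiable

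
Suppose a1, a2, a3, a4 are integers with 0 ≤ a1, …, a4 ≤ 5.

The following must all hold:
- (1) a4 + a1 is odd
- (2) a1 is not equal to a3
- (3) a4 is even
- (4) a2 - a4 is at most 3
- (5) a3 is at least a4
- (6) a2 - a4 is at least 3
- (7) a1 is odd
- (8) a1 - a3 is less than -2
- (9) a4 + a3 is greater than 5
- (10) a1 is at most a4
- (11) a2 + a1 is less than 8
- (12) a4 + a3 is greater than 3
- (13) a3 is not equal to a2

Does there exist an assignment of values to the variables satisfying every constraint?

Try a1 = 1, a2 = 5, a3 = 4, a4 = 2.
Check constraint 4: a2 - a4 = 3; constraint 6: a2 - a4 = 3; constraint 8: a1 - a3 = -3. The remaining constraints are straightforward to verify.

Satisfiable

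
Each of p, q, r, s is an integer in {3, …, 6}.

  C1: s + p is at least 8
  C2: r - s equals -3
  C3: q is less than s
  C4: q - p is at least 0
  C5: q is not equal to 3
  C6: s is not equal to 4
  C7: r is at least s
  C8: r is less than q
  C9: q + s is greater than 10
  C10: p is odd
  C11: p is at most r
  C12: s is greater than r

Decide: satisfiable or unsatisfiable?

Unsatisfiable

Constraints 3, 7, and 8 give r < q, q < s, s ≤ r. Chaining: r < q < s ≤ r, which forces r < r — impossible.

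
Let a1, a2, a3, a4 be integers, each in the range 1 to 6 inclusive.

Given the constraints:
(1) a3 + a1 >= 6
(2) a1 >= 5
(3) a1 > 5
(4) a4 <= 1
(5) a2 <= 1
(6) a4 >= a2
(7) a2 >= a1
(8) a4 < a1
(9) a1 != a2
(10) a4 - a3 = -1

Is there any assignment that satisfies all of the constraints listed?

From constraints 2 and 7: a2 ≥ a1 and a1 ≥ 5, so a2 ≥ 5. From constraints 4 and 6: a2 ≤ a4 and a4 ≤ 1, so a2 ≤ 1. But 1 < 5, so no value of a2 works.

Unsatisfiable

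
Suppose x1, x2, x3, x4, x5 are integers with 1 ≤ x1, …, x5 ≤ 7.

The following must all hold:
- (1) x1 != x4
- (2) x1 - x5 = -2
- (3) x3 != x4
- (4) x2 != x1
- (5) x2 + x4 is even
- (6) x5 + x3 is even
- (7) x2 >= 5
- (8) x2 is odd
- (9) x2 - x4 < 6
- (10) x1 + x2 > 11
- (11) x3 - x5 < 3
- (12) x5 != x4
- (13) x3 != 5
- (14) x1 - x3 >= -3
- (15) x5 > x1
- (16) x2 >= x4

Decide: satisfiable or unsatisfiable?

Take x1 = 5, x2 = 7, x3 = 7, x4 = 3, x5 = 7. Then constraint 2: x1 - x5 = -2; constraint 9: x2 - x4 = 4; constraint 10: x1 + x2 = 12, and every other listed constraint is also met.

Satisfiable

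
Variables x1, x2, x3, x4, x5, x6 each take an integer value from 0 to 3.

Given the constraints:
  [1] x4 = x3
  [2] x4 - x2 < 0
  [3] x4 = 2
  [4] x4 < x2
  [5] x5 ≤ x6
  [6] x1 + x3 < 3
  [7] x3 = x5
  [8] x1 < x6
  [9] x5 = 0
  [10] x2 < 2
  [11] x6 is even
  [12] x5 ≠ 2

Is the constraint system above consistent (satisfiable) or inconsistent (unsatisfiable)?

Unsatisfiable

Constraint 3 fixes x4 = 2 and constraint 9 fixes x5 = 0. Constraints 1 and 7 give x4 = x3 = x5, so x4 = x5. But 2 ≠ 0 — contradiction.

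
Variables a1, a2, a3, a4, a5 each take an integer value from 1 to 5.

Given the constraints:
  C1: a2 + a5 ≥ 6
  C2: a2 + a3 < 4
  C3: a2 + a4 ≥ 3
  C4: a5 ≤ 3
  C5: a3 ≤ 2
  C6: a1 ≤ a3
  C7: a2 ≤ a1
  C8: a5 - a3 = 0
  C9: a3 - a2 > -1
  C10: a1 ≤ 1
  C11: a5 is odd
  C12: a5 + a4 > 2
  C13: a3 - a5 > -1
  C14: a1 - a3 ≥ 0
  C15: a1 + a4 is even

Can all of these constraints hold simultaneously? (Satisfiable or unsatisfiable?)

Unsatisfiable

From constraints 7 and 10: a2 ≤ a1 ≤ 1. From constraint 4: a5 ≤ 3. Hence a2 + a5 ≤ 4. But constraint 1 requires a2 + a5 ≥ 6, and 6 > 4. Contradiction.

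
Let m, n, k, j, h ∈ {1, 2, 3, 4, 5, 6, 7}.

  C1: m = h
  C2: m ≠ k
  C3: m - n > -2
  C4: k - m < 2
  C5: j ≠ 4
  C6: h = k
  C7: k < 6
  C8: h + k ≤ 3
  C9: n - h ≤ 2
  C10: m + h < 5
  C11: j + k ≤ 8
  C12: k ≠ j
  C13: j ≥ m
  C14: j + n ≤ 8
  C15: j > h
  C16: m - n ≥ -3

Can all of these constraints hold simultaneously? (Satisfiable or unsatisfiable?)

Unsatisfiable

From constraints 1 and 6, m = h = k, so m = k. But constraint 2 says m ≠ k. Contradiction.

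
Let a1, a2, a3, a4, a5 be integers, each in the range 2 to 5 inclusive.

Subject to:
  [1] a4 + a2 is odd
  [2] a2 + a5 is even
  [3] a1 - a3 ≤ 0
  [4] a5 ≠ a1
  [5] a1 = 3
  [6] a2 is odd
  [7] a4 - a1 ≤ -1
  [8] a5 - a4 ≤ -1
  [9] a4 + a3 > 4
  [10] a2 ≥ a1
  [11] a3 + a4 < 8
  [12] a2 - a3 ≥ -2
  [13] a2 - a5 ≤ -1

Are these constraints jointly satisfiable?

Constraints 3, 7, 8, 12, and 13 give a1 − a4 ≥ 1, a4 − a5 ≥ 1, a5 − a2 ≥ 1, a2 − a3 ≥ -2, a3 − a1 ≥ 0.
Adding all 5 inequalities: the left sides telescope to 0, and the right sides sum to 1 + 1 + 1 + (-2) + 0 = 1. So 0 ≥ 1, which is false.

Unsatisfiable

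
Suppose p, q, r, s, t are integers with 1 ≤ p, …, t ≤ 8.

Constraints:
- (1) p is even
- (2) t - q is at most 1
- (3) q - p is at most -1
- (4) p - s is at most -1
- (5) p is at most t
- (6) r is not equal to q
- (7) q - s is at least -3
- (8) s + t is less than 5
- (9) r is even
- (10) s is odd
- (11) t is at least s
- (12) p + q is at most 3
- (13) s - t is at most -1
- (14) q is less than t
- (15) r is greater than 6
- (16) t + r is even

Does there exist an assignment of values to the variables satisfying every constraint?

Unsatisfiable

Constraints 2, 3, 4, and 13 give q − t ≥ -1, t − s ≥ 1, s − p ≥ 1, p − q ≥ 1.
Adding all 4 inequalities: the left sides telescope to 0, and the right sides sum to (-1) + 1 + 1 + 1 = 2. So 0 ≥ 2, which is false.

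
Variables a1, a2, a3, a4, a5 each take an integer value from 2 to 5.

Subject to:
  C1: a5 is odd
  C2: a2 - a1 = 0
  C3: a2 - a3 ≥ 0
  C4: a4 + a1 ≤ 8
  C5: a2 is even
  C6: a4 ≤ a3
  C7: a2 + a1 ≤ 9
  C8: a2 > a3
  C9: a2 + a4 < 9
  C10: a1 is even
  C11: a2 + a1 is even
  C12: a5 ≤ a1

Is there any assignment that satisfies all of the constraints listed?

Take a1 = 4, a2 = 4, a3 = 2, a4 = 2, a5 = 3. Then constraint 2: a2 - a1 = 0; constraint 3: a2 - a3 = 2, and every other listed constraint is also met.

Satisfiable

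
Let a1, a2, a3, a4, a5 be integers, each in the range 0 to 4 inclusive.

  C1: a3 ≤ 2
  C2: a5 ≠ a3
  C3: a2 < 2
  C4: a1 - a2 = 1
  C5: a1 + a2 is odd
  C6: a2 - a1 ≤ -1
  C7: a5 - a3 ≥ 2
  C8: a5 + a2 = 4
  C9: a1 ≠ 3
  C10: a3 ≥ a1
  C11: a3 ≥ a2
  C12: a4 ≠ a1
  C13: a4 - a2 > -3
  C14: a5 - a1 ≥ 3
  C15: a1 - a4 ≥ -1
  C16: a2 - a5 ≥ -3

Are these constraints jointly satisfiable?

Constraints 6, 14, and 16 give a1 − a2 ≥ 1, a2 − a5 ≥ -3, a5 − a1 ≥ 3.
Adding all 3 inequalities: the left sides telescope to 0, and the right sides sum to 1 + (-3) + 3 = 1. So 0 ≥ 1, which is false.

Unsatisfiable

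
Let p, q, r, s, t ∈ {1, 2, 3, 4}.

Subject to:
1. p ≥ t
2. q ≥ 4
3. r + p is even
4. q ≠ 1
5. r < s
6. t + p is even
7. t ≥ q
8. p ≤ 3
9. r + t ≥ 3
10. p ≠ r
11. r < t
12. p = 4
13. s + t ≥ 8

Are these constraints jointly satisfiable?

Unsatisfiable

From constraints 2 and 7: t ≥ q and q ≥ 4, so t ≥ 4. From constraints 1 and 8: t ≤ p and p ≤ 3, so t ≤ 3. But 3 < 4, so no value of t works.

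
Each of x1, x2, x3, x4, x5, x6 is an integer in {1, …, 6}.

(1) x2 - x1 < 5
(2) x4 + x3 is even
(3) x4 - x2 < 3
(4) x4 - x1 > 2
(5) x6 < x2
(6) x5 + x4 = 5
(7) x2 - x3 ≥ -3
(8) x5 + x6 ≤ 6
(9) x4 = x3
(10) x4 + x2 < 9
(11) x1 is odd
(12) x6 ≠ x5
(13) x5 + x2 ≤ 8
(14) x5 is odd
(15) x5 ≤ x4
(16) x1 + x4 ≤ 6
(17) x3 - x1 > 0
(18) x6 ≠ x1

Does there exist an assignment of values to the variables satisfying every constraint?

Satisfiable

One satisfying assignment is x1 = 1, x2 = 4, x3 = 4, x4 = 4, x5 = 1, x6 = 2.
For the less obvious constraints — constraint 1: x2 - x1 = 3; constraint 3: x4 - x2 = 0; constraint 4: x4 - x1 = 3 — and the others hold by inspection.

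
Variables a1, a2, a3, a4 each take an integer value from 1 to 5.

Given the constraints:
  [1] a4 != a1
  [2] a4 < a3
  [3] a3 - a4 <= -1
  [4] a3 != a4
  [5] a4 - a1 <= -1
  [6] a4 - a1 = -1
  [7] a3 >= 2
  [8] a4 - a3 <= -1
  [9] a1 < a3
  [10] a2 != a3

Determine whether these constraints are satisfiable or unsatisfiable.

Unsatisfiable

Constraints 3, 5, and 9 give a3 < a4, a4 < a1, a1 < a3. Chaining: a3 < a4 < a1 < a3, which forces a3 < a3 — impossible.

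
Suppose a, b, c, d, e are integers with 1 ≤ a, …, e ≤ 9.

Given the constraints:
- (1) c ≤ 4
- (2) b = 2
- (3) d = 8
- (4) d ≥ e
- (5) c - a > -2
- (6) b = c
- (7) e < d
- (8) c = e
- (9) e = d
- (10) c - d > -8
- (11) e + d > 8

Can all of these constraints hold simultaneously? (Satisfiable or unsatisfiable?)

Unsatisfiable

Constraint 2 fixes b = 2 and constraint 3 fixes d = 8. Constraints 6, 8, and 9 give b = c = e = d, so b = d. But 2 ≠ 8 — contradiction.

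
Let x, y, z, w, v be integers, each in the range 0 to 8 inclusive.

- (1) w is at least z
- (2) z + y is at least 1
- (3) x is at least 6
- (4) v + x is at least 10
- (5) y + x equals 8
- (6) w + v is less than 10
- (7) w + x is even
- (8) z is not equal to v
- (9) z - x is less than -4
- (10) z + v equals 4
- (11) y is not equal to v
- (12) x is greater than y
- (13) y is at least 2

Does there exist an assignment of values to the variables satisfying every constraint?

The assignment x = 6, y = 2, z = 0, w = 4, v = 4 works:
  constraint 2 holds since z + y = 2.
  constraint 4 holds since v + x = 10.
The rest check out directly.

Satisfiable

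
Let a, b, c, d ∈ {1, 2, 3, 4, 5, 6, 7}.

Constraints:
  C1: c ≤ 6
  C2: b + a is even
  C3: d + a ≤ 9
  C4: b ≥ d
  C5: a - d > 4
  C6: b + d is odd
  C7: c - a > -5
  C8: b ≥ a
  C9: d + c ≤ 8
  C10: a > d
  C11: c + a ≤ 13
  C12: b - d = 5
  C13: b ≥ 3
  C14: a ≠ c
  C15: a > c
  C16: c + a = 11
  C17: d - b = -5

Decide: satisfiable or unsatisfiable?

Satisfiable

Try a = 7, b = 7, c = 4, d = 2.
Check constraint 3: d + a = 9; constraint 5: a - d = 5. The remaining constraints are straightforward to verify.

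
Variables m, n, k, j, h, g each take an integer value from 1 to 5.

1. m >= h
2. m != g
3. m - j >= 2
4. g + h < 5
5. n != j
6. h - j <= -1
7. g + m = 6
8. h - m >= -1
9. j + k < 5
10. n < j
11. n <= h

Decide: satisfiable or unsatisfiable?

Unsatisfiable

Constraints 3, 6, and 8 give j − h ≥ 1, h − m ≥ -1, m − j ≥ 2.
Adding all 3 inequalities: the left sides telescope to 0, and the right sides sum to 1 + (-1) + 2 = 2. So 0 ≥ 2, which is false.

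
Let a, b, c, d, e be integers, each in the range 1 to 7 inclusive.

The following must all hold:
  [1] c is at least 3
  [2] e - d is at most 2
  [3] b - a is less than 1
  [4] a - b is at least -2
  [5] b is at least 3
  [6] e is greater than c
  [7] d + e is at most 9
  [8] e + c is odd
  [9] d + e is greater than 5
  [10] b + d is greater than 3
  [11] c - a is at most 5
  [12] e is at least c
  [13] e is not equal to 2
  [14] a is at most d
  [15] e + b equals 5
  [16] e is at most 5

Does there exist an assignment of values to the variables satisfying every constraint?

From constraints 1 and 12: e ≥ c ≥ 3. From constraint 5: b ≥ 3. Hence e + b ≥ 6. But constraint 15 requires e + b = 5, and 5 < 6. Contradiction.

Unsatisfiable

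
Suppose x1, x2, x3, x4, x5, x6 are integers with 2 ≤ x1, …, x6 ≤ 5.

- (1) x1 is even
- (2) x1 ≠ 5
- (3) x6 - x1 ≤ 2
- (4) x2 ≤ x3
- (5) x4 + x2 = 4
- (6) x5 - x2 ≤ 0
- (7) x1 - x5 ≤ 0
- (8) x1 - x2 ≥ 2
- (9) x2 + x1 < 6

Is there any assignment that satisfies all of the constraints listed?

Unsatisfiable

Constraints 6, 7, and 8 give x1 − x2 ≥ 2, x2 − x5 ≥ 0, x5 − x1 ≥ 0.
Adding all 3 inequalities: the left sides telescope to 0, and the right sides sum to 2 + 0 + 0 = 2. So 0 ≥ 2, which is false.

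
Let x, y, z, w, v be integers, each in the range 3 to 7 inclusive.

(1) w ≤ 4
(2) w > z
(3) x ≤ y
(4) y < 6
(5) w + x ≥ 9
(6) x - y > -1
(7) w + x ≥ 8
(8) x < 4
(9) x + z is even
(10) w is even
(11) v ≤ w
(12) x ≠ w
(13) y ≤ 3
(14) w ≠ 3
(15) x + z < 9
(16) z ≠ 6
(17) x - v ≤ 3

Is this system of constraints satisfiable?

From constraint 1: w ≤ 4. From constraints 3 and 13: x ≤ y ≤ 3. Hence w + x ≤ 7. But constraint 5 requires w + x ≥ 9, and 9 > 7. Contradiction.

Unsatisfiable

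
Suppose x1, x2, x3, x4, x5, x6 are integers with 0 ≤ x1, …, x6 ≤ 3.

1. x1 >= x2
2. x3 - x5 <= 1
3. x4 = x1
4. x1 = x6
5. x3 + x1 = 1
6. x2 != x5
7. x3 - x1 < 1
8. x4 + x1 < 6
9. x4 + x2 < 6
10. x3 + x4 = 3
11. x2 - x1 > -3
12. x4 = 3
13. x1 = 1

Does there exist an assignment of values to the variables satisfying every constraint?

Constraint 12 fixes x4 = 3 and constraint 13 fixes x1 = 1, but constraint 3 requires x4 = x1. Since 3 ≠ 1, contradiction.

Unsatisfiable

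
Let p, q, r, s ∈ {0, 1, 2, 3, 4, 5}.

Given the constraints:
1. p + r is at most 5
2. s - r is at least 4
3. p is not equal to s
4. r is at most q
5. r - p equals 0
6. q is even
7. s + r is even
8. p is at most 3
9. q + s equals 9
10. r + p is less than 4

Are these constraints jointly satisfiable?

Satisfiable

Take p = 1, q = 4, r = 1, s = 5. Then constraint 1: p + r = 2; constraint 2: s - r = 4, and every other listed constraint is also met.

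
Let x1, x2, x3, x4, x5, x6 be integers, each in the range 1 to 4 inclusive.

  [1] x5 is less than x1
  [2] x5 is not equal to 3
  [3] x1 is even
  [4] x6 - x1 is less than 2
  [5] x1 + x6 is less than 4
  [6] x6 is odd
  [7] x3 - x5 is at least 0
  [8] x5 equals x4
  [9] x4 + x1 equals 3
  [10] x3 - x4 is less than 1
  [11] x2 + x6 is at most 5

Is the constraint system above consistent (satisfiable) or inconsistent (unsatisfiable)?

Satisfiable

One satisfying assignment is x1 = 2, x2 = 1, x3 = 1, x4 = 1, x5 = 1, x6 = 1.
For the less obvious constraints — constraint 4: x6 - x1 = -1; constraint 5: x1 + x6 = 3; constraint 7: x3 - x5 = 0 — and the others hold by inspection.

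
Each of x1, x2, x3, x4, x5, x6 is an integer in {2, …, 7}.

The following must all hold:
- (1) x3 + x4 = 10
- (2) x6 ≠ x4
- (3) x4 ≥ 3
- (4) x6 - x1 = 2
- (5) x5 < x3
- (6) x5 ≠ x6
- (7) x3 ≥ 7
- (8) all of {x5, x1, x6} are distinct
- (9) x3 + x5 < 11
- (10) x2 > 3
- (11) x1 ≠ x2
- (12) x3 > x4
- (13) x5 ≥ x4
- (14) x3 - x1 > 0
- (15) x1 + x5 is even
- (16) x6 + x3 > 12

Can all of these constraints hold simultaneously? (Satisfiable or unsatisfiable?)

Satisfiable

One satisfying assignment is x1 = 5, x2 = 6, x3 = 7, x4 = 3, x5 = 3, x6 = 7.
For the less obvious constraints — constraint 1: x3 + x4 = 10; constraint 4: x6 - x1 = 2 — and the others hold by inspection.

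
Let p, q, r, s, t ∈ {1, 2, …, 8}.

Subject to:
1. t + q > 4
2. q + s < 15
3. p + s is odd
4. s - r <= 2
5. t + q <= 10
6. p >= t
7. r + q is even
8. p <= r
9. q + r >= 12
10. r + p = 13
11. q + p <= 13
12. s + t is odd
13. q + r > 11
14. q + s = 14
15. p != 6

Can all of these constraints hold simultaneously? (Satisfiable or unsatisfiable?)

Setting (p, q, r, s, t) = (5, 6, 8, 8, 1) satisfies everything: constraint 1: t + q = 7; constraint 2: q + s = 14, and the others follow.

Satisfiable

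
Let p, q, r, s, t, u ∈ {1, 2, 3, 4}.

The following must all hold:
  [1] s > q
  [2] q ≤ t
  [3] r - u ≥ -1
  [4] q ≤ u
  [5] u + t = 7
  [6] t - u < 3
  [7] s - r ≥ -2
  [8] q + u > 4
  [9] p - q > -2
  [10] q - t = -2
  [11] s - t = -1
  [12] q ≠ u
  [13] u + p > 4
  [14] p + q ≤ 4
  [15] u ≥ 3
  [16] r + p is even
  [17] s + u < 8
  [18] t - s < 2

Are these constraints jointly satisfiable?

Take p = 2, q = 2, r = 4, s = 3, t = 4, u = 3. Then constraint 3: r - u = 1; constraint 5: u + t = 7; constraint 6: t - u = 1, and every other listed constraint is also met.

Satisfiable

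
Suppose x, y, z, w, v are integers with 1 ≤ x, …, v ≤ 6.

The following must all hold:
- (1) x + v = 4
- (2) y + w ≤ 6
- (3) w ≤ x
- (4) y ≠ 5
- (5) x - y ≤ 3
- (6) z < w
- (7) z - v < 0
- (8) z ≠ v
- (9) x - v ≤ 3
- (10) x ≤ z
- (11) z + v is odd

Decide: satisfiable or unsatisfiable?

Unsatisfiable

Constraints 3, 6, and 10 give x ≤ z, z < w, w ≤ x. Chaining: x ≤ z < w ≤ x, which forces x < x — impossible.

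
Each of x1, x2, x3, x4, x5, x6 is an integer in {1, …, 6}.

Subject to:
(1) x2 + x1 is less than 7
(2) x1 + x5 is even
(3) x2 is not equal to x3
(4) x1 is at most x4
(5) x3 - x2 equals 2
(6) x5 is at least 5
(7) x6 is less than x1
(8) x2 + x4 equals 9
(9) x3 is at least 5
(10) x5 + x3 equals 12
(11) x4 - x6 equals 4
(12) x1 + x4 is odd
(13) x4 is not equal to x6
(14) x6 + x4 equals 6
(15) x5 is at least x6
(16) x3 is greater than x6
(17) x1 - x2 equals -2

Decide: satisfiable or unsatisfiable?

Take x1 = 2, x2 = 4, x3 = 6, x4 = 5, x5 = 6, x6 = 1. Then constraint 1: x2 + x1 = 6; constraint 5: x3 - x2 = 2; constraint 8: x2 + x4 = 9, and every other listed constraint is also met.

Satisfiable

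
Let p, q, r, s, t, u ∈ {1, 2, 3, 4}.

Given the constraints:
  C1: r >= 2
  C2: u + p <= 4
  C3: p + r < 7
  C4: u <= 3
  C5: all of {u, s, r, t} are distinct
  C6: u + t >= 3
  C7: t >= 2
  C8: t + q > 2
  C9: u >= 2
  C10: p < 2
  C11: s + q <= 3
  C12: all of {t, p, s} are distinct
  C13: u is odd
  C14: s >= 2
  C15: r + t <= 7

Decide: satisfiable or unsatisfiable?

Unsatisfiable

Constraints 1, 7, 9, and 14 confine each of u, s, r, t to the 3 values {2, …, 4} (the domain already gives each ≤ 4).
Constraint 5 requires all 4 of them to be distinct, but only 3 values are available — impossible by the pigeonhole principle.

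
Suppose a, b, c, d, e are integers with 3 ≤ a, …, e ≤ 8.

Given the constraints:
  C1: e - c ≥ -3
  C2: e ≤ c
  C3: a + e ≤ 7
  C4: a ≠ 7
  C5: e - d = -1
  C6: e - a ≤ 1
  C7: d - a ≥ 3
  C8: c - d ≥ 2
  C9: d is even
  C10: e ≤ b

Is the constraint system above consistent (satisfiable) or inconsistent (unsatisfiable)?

Unsatisfiable

Constraints 1, 6, 7, and 8 give c − d ≥ 2, d − a ≥ 3, a − e ≥ -1, e − c ≥ -3.
Adding all 4 inequalities: the left sides telescope to 0, and the right sides sum to 2 + 3 + (-1) + (-3) = 1. So 0 ≥ 1, which is false.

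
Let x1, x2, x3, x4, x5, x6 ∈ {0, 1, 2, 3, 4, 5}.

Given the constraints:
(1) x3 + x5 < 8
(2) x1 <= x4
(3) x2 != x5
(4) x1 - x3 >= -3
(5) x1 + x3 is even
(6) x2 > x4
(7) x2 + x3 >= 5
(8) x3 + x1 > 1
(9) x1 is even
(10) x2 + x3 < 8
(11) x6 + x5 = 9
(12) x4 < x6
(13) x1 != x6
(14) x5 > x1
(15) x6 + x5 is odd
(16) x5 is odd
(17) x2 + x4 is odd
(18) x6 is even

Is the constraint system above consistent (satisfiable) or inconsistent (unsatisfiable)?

The assignment x1 = 0, x2 = 3, x3 = 2, x4 = 2, x5 = 5, x6 = 4 works:
  constraint 1 holds since x3 + x5 = 7.
  constraint 4 holds since x1 - x3 = -2.
  constraint 7 holds since x2 + x3 = 5.
The rest check out directly.

Satisfiable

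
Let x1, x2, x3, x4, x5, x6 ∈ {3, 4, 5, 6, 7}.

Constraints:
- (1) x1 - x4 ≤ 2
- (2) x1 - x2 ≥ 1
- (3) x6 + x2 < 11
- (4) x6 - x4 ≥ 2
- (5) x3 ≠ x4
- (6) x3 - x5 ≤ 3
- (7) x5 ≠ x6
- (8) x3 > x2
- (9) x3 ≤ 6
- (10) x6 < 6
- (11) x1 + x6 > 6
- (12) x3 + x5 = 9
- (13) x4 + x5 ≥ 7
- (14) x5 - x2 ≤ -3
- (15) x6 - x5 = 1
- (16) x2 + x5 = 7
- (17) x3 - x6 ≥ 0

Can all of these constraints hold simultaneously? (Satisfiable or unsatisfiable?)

Constraints 1, 2, 4, 6, 14, and 17 give x5 − x3 ≥ -3, x3 − x6 ≥ 0, x6 − x4 ≥ 2, x4 − x1 ≥ -2, x1 − x2 ≥ 1, x2 − x5 ≥ 3.
Adding all 6 inequalities: the left sides telescope to 0, and the right sides sum to (-3) + 0 + 2 + (-2) + 1 + 3 = 1. So 0 ≥ 1, which is false.

Unsatisfiable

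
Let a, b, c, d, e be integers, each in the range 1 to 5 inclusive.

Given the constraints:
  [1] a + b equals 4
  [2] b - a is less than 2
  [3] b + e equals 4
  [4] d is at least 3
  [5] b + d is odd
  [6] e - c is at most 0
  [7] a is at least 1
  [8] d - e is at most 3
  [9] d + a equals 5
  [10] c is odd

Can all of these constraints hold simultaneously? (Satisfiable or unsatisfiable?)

Try a = 2, b = 2, c = 3, d = 3, e = 2.
Check constraint 1: a + b = 4; constraint 2: b - a = 0; constraint 3: b + e = 4. The remaining constraints are straightforward to verify.

Satisfiable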